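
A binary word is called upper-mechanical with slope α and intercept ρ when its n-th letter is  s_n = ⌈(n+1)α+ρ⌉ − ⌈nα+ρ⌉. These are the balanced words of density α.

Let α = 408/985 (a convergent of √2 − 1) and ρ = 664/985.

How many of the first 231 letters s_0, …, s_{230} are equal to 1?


#1s = Σ_{n=0}^{230} s_n = Σ_{n=0}^{230} (⌈(n+1)α+ρ⌉ − ⌈nα+ρ⌉)
the sum telescopes: every ⌈nα+ρ⌉ with 0 < n < 231 appears once with + and once with −, leaving ⌈231α+ρ⌉ − ⌈0·α+ρ⌉
231α + ρ = (231·408 + 664) / 985 = 94912/985
ρ = 664/985
⌈94912/985⌉ = 97,  ⌈664/985⌉ = 1
#1s = 97 − 1 = 96

96


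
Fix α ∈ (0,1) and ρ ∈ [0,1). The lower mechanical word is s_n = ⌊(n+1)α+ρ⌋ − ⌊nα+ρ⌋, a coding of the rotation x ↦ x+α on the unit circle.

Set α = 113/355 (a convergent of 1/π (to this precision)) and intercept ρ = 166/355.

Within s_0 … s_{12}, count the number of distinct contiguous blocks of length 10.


4

t_n = ⌊(n·113+166)/355⌋ for n = 0 … 13:
  n=0…9: ⌊166/355⌋=0 ⌊279/355⌋=0 ⌊392/355⌋=1 ⌊505/355⌋=1 ⌊618/355⌋=1 ⌊731/355⌋=2 ⌊844/355⌋=2 ⌊957/355⌋=2 ⌊1070/355⌋=3 ⌊1183/355⌋=3
  n=10…13: ⌊1296/355⌋=3 ⌊1409/355⌋=3 ⌊1522/355⌋=4 ⌊1635/355⌋=4
s_n = t_(n+1) − t_n for n = 0 … 12 gives
prefix = 0100100100010
slide a length-10 window over [0..9] … [3..12] (4 windows); first occurrence of each distinct factor:
  [  0..  9] 0100100100
  [  1.. 10] 1001001000
  [  2.. 11] 0010010001
  [  3.. 12] 0100100010
distinct factors: {0010010001, 0100100010, 0100100100, 1001001000}
count = 4  (Sturmian bound for length 10 is 11)


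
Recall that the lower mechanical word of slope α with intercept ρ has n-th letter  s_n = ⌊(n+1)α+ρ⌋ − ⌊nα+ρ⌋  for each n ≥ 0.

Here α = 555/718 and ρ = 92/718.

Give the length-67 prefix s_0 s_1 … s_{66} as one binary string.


0111011110111011110111011101111011101111011101111011101110111101110

n=0: ⌊(1·555+92)/718⌋ − ⌊(0·555+92)/718⌋ = ⌊647/718⌋ − ⌊92/718⌋ = 0 − 0 = 0
n=1: ⌊(2·555+92)/718⌋ − ⌊(1·555+92)/718⌋ = ⌊1202/718⌋ − ⌊647/718⌋ = 1 − 0 = 1
n=2: ⌊(3·555+92)/718⌋ − ⌊(2·555+92)/718⌋ = ⌊1757/718⌋ − ⌊1202/718⌋ = 2 − 1 = 1
n=3: ⌊(4·555+92)/718⌋ − ⌊(3·555+92)/718⌋ = ⌊2312/718⌋ − ⌊1757/718⌋ = 3 − 2 = 1
n=4: ⌊(5·555+92)/718⌋ − ⌊(4·555+92)/718⌋ = ⌊2867/718⌋ − ⌊2312/718⌋ = 3 − 3 = 0
n=5: ⌊(6·555+92)/718⌋ − ⌊(5·555+92)/718⌋ = ⌊3422/718⌋ − ⌊2867/718⌋ = 4 − 3 = 1
n=6: ⌊(7·555+92)/718⌋ − ⌊(6·555+92)/718⌋ = ⌊3977/718⌋ − ⌊3422/718⌋ = 5 − 4 = 1
n=7: ⌊(8·555+92)/718⌋ − ⌊(7·555+92)/718⌋ = ⌊4532/718⌋ − ⌊3977/718⌋ = 6 − 5 = 1
n=8: ⌊(9·555+92)/718⌋ − ⌊(8·555+92)/718⌋ = ⌊5087/718⌋ − ⌊4532/718⌋ = 7 − 6 = 1
n=9: ⌊(10·555+92)/718⌋ − ⌊(9·555+92)/718⌋ = ⌊5642/718⌋ − ⌊5087/718⌋ = 7 − 7 = 0
n=10: ⌊(11·555+92)/718⌋ − ⌊(10·555+92)/718⌋ = ⌊6197/718⌋ − ⌊5642/718⌋ = 8 − 7 = 1
n=11: ⌊(12·555+92)/718⌋ − ⌊(11·555+92)/718⌋ = ⌊6752/718⌋ − ⌊6197/718⌋ = 9 − 8 = 1
n=12: ⌊(13·555+92)/718⌋ − ⌊(12·555+92)/718⌋ = ⌊7307/718⌋ − ⌊6752/718⌋ = 10 − 9 = 1
n=13: ⌊(14·555+92)/718⌋ − ⌊(13·555+92)/718⌋ = ⌊7862/718⌋ − ⌊7307/718⌋ = 10 − 10 = 0
n=14: ⌊(15·555+92)/718⌋ − ⌊(14·555+92)/718⌋ = ⌊8417/718⌋ − ⌊7862/718⌋ = 11 − 10 = 1
n=15: ⌊(16·555+92)/718⌋ − ⌊(15·555+92)/718⌋ = ⌊8972/718⌋ − ⌊8417/718⌋ = 12 − 11 = 1
n=16: ⌊(17·555+92)/718⌋ − ⌊(16·555+92)/718⌋ = ⌊9527/718⌋ − ⌊8972/718⌋ = 13 − 12 = 1
n=17: ⌊(18·555+92)/718⌋ − ⌊(17·555+92)/718⌋ = ⌊10082/718⌋ − ⌊9527/718⌋ = 14 − 13 = 1
n=18: ⌊(19·555+92)/718⌋ − ⌊(18·555+92)/718⌋ = ⌊10637/718⌋ − ⌊10082/718⌋ = 14 − 14 = 0
n=19: ⌊(20·555+92)/718⌋ − ⌊(19·555+92)/718⌋ = ⌊11192/718⌋ − ⌊10637/718⌋ = 15 − 14 = 1
n=20: ⌊(21·555+92)/718⌋ − ⌊(20·555+92)/718⌋ = ⌊11747/718⌋ − ⌊11192/718⌋ = 16 − 15 = 1
n=21: ⌊(22·555+92)/718⌋ − ⌊(21·555+92)/718⌋ = ⌊12302/718⌋ − ⌊11747/718⌋ = 17 − 16 = 1
n=22: ⌊(23·555+92)/718⌋ − ⌊(22·555+92)/718⌋ = ⌊12857/718⌋ − ⌊12302/718⌋ = 17 − 17 = 0
n=23: ⌊(24·555+92)/718⌋ − ⌊(23·555+92)/718⌋ = ⌊13412/718⌋ − ⌊12857/718⌋ = 18 − 17 = 1
n=24: ⌊(25·555+92)/718⌋ − ⌊(24·555+92)/718⌋ = ⌊13967/718⌋ − ⌊13412/718⌋ = 19 − 18 = 1
n=25: ⌊(26·555+92)/718⌋ − ⌊(25·555+92)/718⌋ = ⌊14522/718⌋ − ⌊13967/718⌋ = 20 − 19 = 1
n=26: ⌊(27·555+92)/718⌋ − ⌊(26·555+92)/718⌋ = ⌊15077/718⌋ − ⌊14522/718⌋ = 20 − 20 = 0
n=27: ⌊(28·555+92)/718⌋ − ⌊(27·555+92)/718⌋ = ⌊15632/718⌋ − ⌊15077/718⌋ = 21 − 20 = 1
n=28: ⌊(29·555+92)/718⌋ − ⌊(28·555+92)/718⌋ = ⌊16187/718⌋ − ⌊15632/718⌋ = 22 − 21 = 1
n=29: ⌊(30·555+92)/718⌋ − ⌊(29·555+92)/718⌋ = ⌊16742/718⌋ − ⌊16187/718⌋ = 23 − 22 = 1
n=30: ⌊(31·555+92)/718⌋ − ⌊(30·555+92)/718⌋ = ⌊17297/718⌋ − ⌊16742/718⌋ = 24 − 23 = 1
n=31: ⌊(32·555+92)/718⌋ − ⌊(31·555+92)/718⌋ = ⌊17852/718⌋ − ⌊17297/718⌋ = 24 − 24 = 0
n=32: ⌊(33·555+92)/718⌋ − ⌊(32·555+92)/718⌋ = ⌊18407/718⌋ − ⌊17852/718⌋ = 25 − 24 = 1
n=33: ⌊(34·555+92)/718⌋ − ⌊(33·555+92)/718⌋ = ⌊18962/718⌋ − ⌊18407/718⌋ = 26 − 25 = 1
n=34: ⌊(35·555+92)/718⌋ − ⌊(34·555+92)/718⌋ = ⌊19517/718⌋ − ⌊18962/718⌋ = 27 − 26 = 1
n=35: ⌊(36·555+92)/718⌋ − ⌊(35·555+92)/718⌋ = ⌊20072/718⌋ − ⌊19517/718⌋ = 27 − 27 = 0
n=36: ⌊(37·555+92)/718⌋ − ⌊(36·555+92)/718⌋ = ⌊20627/718⌋ − ⌊20072/718⌋ = 28 − 27 = 1
n=37: ⌊(38·555+92)/718⌋ − ⌊(37·555+92)/718⌋ = ⌊21182/718⌋ − ⌊20627/718⌋ = 29 − 28 = 1
n=38: ⌊(39·555+92)/718⌋ − ⌊(38·555+92)/718⌋ = ⌊21737/718⌋ − ⌊21182/718⌋ = 30 − 29 = 1
n=39: ⌊(40·555+92)/718⌋ − ⌊(39·555+92)/718⌋ = ⌊22292/718⌋ − ⌊21737/718⌋ = 31 − 30 = 1
n=40: ⌊(41·555+92)/718⌋ − ⌊(40·555+92)/718⌋ = ⌊22847/718⌋ − ⌊22292/718⌋ = 31 − 31 = 0
n=41: ⌊(42·555+92)/718⌋ − ⌊(41·555+92)/718⌋ = ⌊23402/718⌋ − ⌊22847/718⌋ = 32 − 31 = 1
n=42: ⌊(43·555+92)/718⌋ − ⌊(42·555+92)/718⌋ = ⌊23957/718⌋ − ⌊23402/718⌋ = 33 − 32 = 1
n=43: ⌊(44·555+92)/718⌋ − ⌊(43·555+92)/718⌋ = ⌊24512/718⌋ − ⌊23957/718⌋ = 34 − 33 = 1
n=44: ⌊(45·555+92)/718⌋ − ⌊(44·555+92)/718⌋ = ⌊25067/718⌋ − ⌊24512/718⌋ = 34 − 34 = 0
n=45: ⌊(46·555+92)/718⌋ − ⌊(45·555+92)/718⌋ = ⌊25622/718⌋ − ⌊25067/718⌋ = 35 − 34 = 1
n=46: ⌊(47·555+92)/718⌋ − ⌊(46·555+92)/718⌋ = ⌊26177/718⌋ − ⌊25622/718⌋ = 36 − 35 = 1
n=47: ⌊(48·555+92)/718⌋ − ⌊(47·555+92)/718⌋ = ⌊26732/718⌋ − ⌊26177/718⌋ = 37 − 36 = 1
n=48: ⌊(49·555+92)/718⌋ − ⌊(48·555+92)/718⌋ = ⌊27287/718⌋ − ⌊26732/718⌋ = 38 − 37 = 1
n=49: ⌊(50·555+92)/718⌋ − ⌊(49·555+92)/718⌋ = ⌊27842/718⌋ − ⌊27287/718⌋ = 38 − 38 = 0
n=50: ⌊(51·555+92)/718⌋ − ⌊(50·555+92)/718⌋ = ⌊28397/718⌋ − ⌊27842/718⌋ = 39 − 38 = 1
n=51: ⌊(52·555+92)/718⌋ − ⌊(51·555+92)/718⌋ = ⌊28952/718⌋ − ⌊28397/718⌋ = 40 − 39 = 1
n=52: ⌊(53·555+92)/718⌋ − ⌊(52·555+92)/718⌋ = ⌊29507/718⌋ − ⌊28952/718⌋ = 41 − 40 = 1
n=53: ⌊(54·555+92)/718⌋ − ⌊(53·555+92)/718⌋ = ⌊30062/718⌋ − ⌊29507/718⌋ = 41 − 41 = 0
n=54: ⌊(55·555+92)/718⌋ − ⌊(54·555+92)/718⌋ = ⌊30617/718⌋ − ⌊30062/718⌋ = 42 − 41 = 1
n=55: ⌊(56·555+92)/718⌋ − ⌊(55·555+92)/718⌋ = ⌊31172/718⌋ − ⌊30617/718⌋ = 43 − 42 = 1
n=56: ⌊(57·555+92)/718⌋ − ⌊(56·555+92)/718⌋ = ⌊31727/718⌋ − ⌊31172/718⌋ = 44 − 43 = 1
n=57: ⌊(58·555+92)/718⌋ − ⌊(57·555+92)/718⌋ = ⌊32282/718⌋ − ⌊31727/718⌋ = 44 − 44 = 0
n=58: ⌊(59·555+92)/718⌋ − ⌊(58·555+92)/718⌋ = ⌊32837/718⌋ − ⌊32282/718⌋ = 45 − 44 = 1
n=59: ⌊(60·555+92)/718⌋ − ⌊(59·555+92)/718⌋ = ⌊33392/718⌋ − ⌊32837/718⌋ = 46 − 45 = 1
n=60: ⌊(61·555+92)/718⌋ − ⌊(60·555+92)/718⌋ = ⌊33947/718⌋ − ⌊33392/718⌋ = 47 − 46 = 1
n=61: ⌊(62·555+92)/718⌋ − ⌊(61·555+92)/718⌋ = ⌊34502/718⌋ − ⌊33947/718⌋ = 48 − 47 = 1
n=62: ⌊(63·555+92)/718⌋ − ⌊(62·555+92)/718⌋ = ⌊35057/718⌋ − ⌊34502/718⌋ = 48 − 48 = 0
n=63: ⌊(64·555+92)/718⌋ − ⌊(63·555+92)/718⌋ = ⌊35612/718⌋ − ⌊35057/718⌋ = 49 − 48 = 1
n=64: ⌊(65·555+92)/718⌋ − ⌊(64·555+92)/718⌋ = ⌊36167/718⌋ − ⌊35612/718⌋ = 50 − 49 = 1
n=65: ⌊(66·555+92)/718⌋ − ⌊(65·555+92)/718⌋ = ⌊36722/718⌋ − ⌊36167/718⌋ = 51 − 50 = 1
n=66: ⌊(67·555+92)/718⌋ − ⌊(66·555+92)/718⌋ = ⌊37277/718⌋ − ⌊36722/718⌋ = 51 − 51 = 0


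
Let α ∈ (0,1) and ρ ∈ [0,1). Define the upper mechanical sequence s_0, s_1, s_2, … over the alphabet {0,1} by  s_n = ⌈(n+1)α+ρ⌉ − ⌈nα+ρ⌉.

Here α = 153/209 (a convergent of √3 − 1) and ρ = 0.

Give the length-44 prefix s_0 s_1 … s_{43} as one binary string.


n=0: ⌈(1·153)/209⌉ − ⌈(0·153)/209⌉ = ⌈153/209⌉ − ⌈0/209⌉ = 1 − 0 = 1
n=1: ⌈(2·153)/209⌉ − ⌈(1·153)/209⌉ = ⌈306/209⌉ − ⌈153/209⌉ = 2 − 1 = 1
n=2: ⌈(3·153)/209⌉ − ⌈(2·153)/209⌉ = ⌈459/209⌉ − ⌈306/209⌉ = 3 − 2 = 1
n=3: ⌈(4·153)/209⌉ − ⌈(3·153)/209⌉ = ⌈612/209⌉ − ⌈459/209⌉ = 3 − 3 = 0
n=4: ⌈(5·153)/209⌉ − ⌈(4·153)/209⌉ = ⌈765/209⌉ − ⌈612/209⌉ = 4 − 3 = 1
n=5: ⌈(6·153)/209⌉ − ⌈(5·153)/209⌉ = ⌈918/209⌉ − ⌈765/209⌉ = 5 − 4 = 1
n=6: ⌈(7·153)/209⌉ − ⌈(6·153)/209⌉ = ⌈1071/209⌉ − ⌈918/209⌉ = 6 − 5 = 1
n=7: ⌈(8·153)/209⌉ − ⌈(7·153)/209⌉ = ⌈1224/209⌉ − ⌈1071/209⌉ = 6 − 6 = 0
n=8: ⌈(9·153)/209⌉ − ⌈(8·153)/209⌉ = ⌈1377/209⌉ − ⌈1224/209⌉ = 7 − 6 = 1
n=9: ⌈(10·153)/209⌉ − ⌈(9·153)/209⌉ = ⌈1530/209⌉ − ⌈1377/209⌉ = 8 − 7 = 1
n=10: ⌈(11·153)/209⌉ − ⌈(10·153)/209⌉ = ⌈1683/209⌉ − ⌈1530/209⌉ = 9 − 8 = 1
n=11: ⌈(12·153)/209⌉ − ⌈(11·153)/209⌉ = ⌈1836/209⌉ − ⌈1683/209⌉ = 9 − 9 = 0
n=12: ⌈(13·153)/209⌉ − ⌈(12·153)/209⌉ = ⌈1989/209⌉ − ⌈1836/209⌉ = 10 − 9 = 1
n=13: ⌈(14·153)/209⌉ − ⌈(13·153)/209⌉ = ⌈2142/209⌉ − ⌈1989/209⌉ = 11 − 10 = 1
n=14: ⌈(15·153)/209⌉ − ⌈(14·153)/209⌉ = ⌈2295/209⌉ − ⌈2142/209⌉ = 11 − 11 = 0
n=15: ⌈(16·153)/209⌉ − ⌈(15·153)/209⌉ = ⌈2448/209⌉ − ⌈2295/209⌉ = 12 − 11 = 1
n=16: ⌈(17·153)/209⌉ − ⌈(16·153)/209⌉ = ⌈2601/209⌉ − ⌈2448/209⌉ = 13 − 12 = 1
n=17: ⌈(18·153)/209⌉ − ⌈(17·153)/209⌉ = ⌈2754/209⌉ − ⌈2601/209⌉ = 14 − 13 = 1
n=18: ⌈(19·153)/209⌉ − ⌈(18·153)/209⌉ = ⌈2907/209⌉ − ⌈2754/209⌉ = 14 − 14 = 0
n=19: ⌈(20·153)/209⌉ − ⌈(19·153)/209⌉ = ⌈3060/209⌉ − ⌈2907/209⌉ = 15 − 14 = 1
n=20: ⌈(21·153)/209⌉ − ⌈(20·153)/209⌉ = ⌈3213/209⌉ − ⌈3060/209⌉ = 16 − 15 = 1
n=21: ⌈(22·153)/209⌉ − ⌈(21·153)/209⌉ = ⌈3366/209⌉ − ⌈3213/209⌉ = 17 − 16 = 1
n=22: ⌈(23·153)/209⌉ − ⌈(22·153)/209⌉ = ⌈3519/209⌉ − ⌈3366/209⌉ = 17 − 17 = 0
n=23: ⌈(24·153)/209⌉ − ⌈(23·153)/209⌉ = ⌈3672/209⌉ − ⌈3519/209⌉ = 18 − 17 = 1
n=24: ⌈(25·153)/209⌉ − ⌈(24·153)/209⌉ = ⌈3825/209⌉ − ⌈3672/209⌉ = 19 − 18 = 1
n=25: ⌈(26·153)/209⌉ − ⌈(25·153)/209⌉ = ⌈3978/209⌉ − ⌈3825/209⌉ = 20 − 19 = 1
n=26: ⌈(27·153)/209⌉ − ⌈(26·153)/209⌉ = ⌈4131/209⌉ − ⌈3978/209⌉ = 20 − 20 = 0
n=27: ⌈(28·153)/209⌉ − ⌈(27·153)/209⌉ = ⌈4284/209⌉ − ⌈4131/209⌉ = 21 − 20 = 1
n=28: ⌈(29·153)/209⌉ − ⌈(28·153)/209⌉ = ⌈4437/209⌉ − ⌈4284/209⌉ = 22 − 21 = 1
n=29: ⌈(30·153)/209⌉ − ⌈(29·153)/209⌉ = ⌈4590/209⌉ − ⌈4437/209⌉ = 22 − 22 = 0
n=30: ⌈(31·153)/209⌉ − ⌈(30·153)/209⌉ = ⌈4743/209⌉ − ⌈4590/209⌉ = 23 − 22 = 1
n=31: ⌈(32·153)/209⌉ − ⌈(31·153)/209⌉ = ⌈4896/209⌉ − ⌈4743/209⌉ = 24 − 23 = 1
n=32: ⌈(33·153)/209⌉ − ⌈(32·153)/209⌉ = ⌈5049/209⌉ − ⌈4896/209⌉ = 25 − 24 = 1
n=33: ⌈(34·153)/209⌉ − ⌈(33·153)/209⌉ = ⌈5202/209⌉ − ⌈5049/209⌉ = 25 − 25 = 0
n=34: ⌈(35·153)/209⌉ − ⌈(34·153)/209⌉ = ⌈5355/209⌉ − ⌈5202/209⌉ = 26 − 25 = 1
n=35: ⌈(36·153)/209⌉ − ⌈(35·153)/209⌉ = ⌈5508/209⌉ − ⌈5355/209⌉ = 27 − 26 = 1
n=36: ⌈(37·153)/209⌉ − ⌈(36·153)/209⌉ = ⌈5661/209⌉ − ⌈5508/209⌉ = 28 − 27 = 1
n=37: ⌈(38·153)/209⌉ − ⌈(37·153)/209⌉ = ⌈5814/209⌉ − ⌈5661/209⌉ = 28 − 28 = 0
n=38: ⌈(39·153)/209⌉ − ⌈(38·153)/209⌉ = ⌈5967/209⌉ − ⌈5814/209⌉ = 29 − 28 = 1
n=39: ⌈(40·153)/209⌉ − ⌈(39·153)/209⌉ = ⌈6120/209⌉ − ⌈5967/209⌉ = 30 − 29 = 1
n=40: ⌈(41·153)/209⌉ − ⌈(40·153)/209⌉ = ⌈6273/209⌉ − ⌈6120/209⌉ = 31 − 30 = 1
n=41: ⌈(42·153)/209⌉ − ⌈(41·153)/209⌉ = ⌈6426/209⌉ − ⌈6273/209⌉ = 31 − 31 = 0
n=42: ⌈(43·153)/209⌉ − ⌈(42·153)/209⌉ = ⌈6579/209⌉ − ⌈6426/209⌉ = 32 − 31 = 1
n=43: ⌈(44·153)/209⌉ − ⌈(43·153)/209⌉ = ⌈6732/209⌉ − ⌈6579/209⌉ = 33 − 32 = 1

11101110111011011101110111011011101110111011


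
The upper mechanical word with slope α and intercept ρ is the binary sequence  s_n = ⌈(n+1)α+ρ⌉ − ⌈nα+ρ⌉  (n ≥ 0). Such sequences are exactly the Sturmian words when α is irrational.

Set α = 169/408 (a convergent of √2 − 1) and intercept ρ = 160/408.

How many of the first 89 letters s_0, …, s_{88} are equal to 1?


37

#1s = Σ_{n=0}^{88} s_n = Σ_{n=0}^{88} (⌈(n+1)α+ρ⌉ − ⌈nα+ρ⌉)
the sum telescopes: every ⌈nα+ρ⌉ with 0 < n < 89 appears once with + and once with −, leaving ⌈89α+ρ⌉ − ⌈0·α+ρ⌉
89α + ρ = (89·169 + 160) / 408 = 15201/408
ρ = 160/408
⌈15201/408⌉ = 38,  ⌈160/408⌉ = 1
#1s = 38 − 1 = 37


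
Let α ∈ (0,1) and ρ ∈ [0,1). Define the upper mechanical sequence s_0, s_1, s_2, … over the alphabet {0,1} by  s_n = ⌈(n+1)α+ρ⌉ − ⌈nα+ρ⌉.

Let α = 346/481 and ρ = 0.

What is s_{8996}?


0

(n+1)α + ρ = (8997·346) / 481 = 3112962/481
nα + ρ     = (8996·346) / 481 = 3112616/481
⌈3112962/481⌉ = 6472,  ⌈3112616/481⌉ = 6472
s_{8996} = 6472 − 6472 = 0


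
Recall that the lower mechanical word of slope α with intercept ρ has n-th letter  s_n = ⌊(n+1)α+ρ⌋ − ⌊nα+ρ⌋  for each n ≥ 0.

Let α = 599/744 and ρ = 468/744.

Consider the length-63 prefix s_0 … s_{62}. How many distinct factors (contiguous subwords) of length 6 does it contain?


7

t_n = ⌊(n·599+468)/744⌋ for n = 0 … 63:
  n=0…9: ⌊468/744⌋=0 ⌊1067/744⌋=1 ⌊1666/744⌋=2 ⌊2265/744⌋=3 ⌊2864/744⌋=3 ⌊3463/744⌋=4 ⌊4062/744⌋=5 ⌊4661/744⌋=6 ⌊5260/744⌋=7 ⌊5859/744⌋=7
  n=10…19: ⌊6458/744⌋=8 ⌊7057/744⌋=9 ⌊7656/744⌋=10 ⌊8255/744⌋=11 ⌊8854/744⌋=11 ⌊9453/744⌋=12 ⌊10052/744⌋=13 ⌊10651/744⌋=14 ⌊11250/744⌋=15 ⌊11849/744⌋=15
  n=20…29: ⌊12448/744⌋=16 ⌊13047/744⌋=17 ⌊13646/744⌋=18 ⌊14245/744⌋=19 ⌊14844/744⌋=19 ⌊15443/744⌋=20 ⌊16042/744⌋=21 ⌊16641/744⌋=22 ⌊17240/744⌋=23 ⌊17839/744⌋=23
  n=30…39: ⌊18438/744⌋=24 ⌊19037/744⌋=25 ⌊19636/744⌋=26 ⌊20235/744⌋=27 ⌊20834/744⌋=28 ⌊21433/744⌋=28 ⌊22032/744⌋=29 ⌊22631/744⌋=30 ⌊23230/744⌋=31 ⌊23829/744⌋=32
  n=40…49: ⌊24428/744⌋=32 ⌊25027/744⌋=33 ⌊25626/744⌋=34 ⌊26225/744⌋=35 ⌊26824/744⌋=36 ⌊27423/744⌋=36 ⌊28022/744⌋=37 ⌊28621/744⌋=38 ⌊29220/744⌋=39 ⌊29819/744⌋=40
  n=50…59: ⌊30418/744⌋=40 ⌊31017/744⌋=41 ⌊31616/744⌋=42 ⌊32215/744⌋=43 ⌊32814/744⌋=44 ⌊33413/744⌋=44 ⌊34012/744⌋=45 ⌊34611/744⌋=46 ⌊35210/744⌋=47 ⌊35809/744⌋=48
  n=60…63: ⌊36408/744⌋=48 ⌊37007/744⌋=49 ⌊37606/744⌋=50 ⌊38205/744⌋=51
s_n = t_(n+1) − t_n for n = 0 … 62 gives
prefix = 111011110111101111011110111101111101111011110111101111011110111
slide a length-6 window over [0..5] … [57..62] (58 windows); first occurrence of each distinct factor:
  [  0..  5] 111011
  [  1..  6] 110111
  [  2..  7] 101111
  [  3..  8] 011110
  [  4..  9] 111101
  [ 28.. 33] 011111
  [ 29.. 34] 111110
  (the other 51 windows repeat one of these)
distinct factors: {011110, 011111, 101111, 110111, 111011, 111101, 111110}
count = 7  (Sturmian bound for length 6 is 7)


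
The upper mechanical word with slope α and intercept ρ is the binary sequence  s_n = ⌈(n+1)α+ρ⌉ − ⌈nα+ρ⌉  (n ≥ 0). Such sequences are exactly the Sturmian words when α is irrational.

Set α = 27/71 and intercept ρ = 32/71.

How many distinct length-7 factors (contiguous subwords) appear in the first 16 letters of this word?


t_n = ⌈(n·27+32)/71⌉ for n = 0 … 16:
  n=0…9: ⌈32/71⌉=1 ⌈59/71⌉=1 ⌈86/71⌉=2 ⌈113/71⌉=2 ⌈140/71⌉=2 ⌈167/71⌉=3 ⌈194/71⌉=3 ⌈221/71⌉=4 ⌈248/71⌉=4 ⌈275/71⌉=4
  n=10…16: ⌈302/71⌉=5 ⌈329/71⌉=5 ⌈356/71⌉=6 ⌈383/71⌉=6 ⌈410/71⌉=6 ⌈437/71⌉=7 ⌈464/71⌉=7
s_n = t_(n+1) − t_n for n = 0 … 15 gives
prefix = 0100101001010010
slide a length-7 window over [0..6] … [9..15] (10 windows); first occurrence of each distinct factor:
  [  0..  6] 0100101
  [  1..  7] 1001010
  [  2..  8] 0010100
  [  3..  9] 0101001
  [  4.. 10] 1010010
  (the other 5 windows repeat one of these)
distinct factors: {0010100, 0100101, 0101001, 1001010, 1010010}
count = 5  (Sturmian bound for length 7 is 8)

5


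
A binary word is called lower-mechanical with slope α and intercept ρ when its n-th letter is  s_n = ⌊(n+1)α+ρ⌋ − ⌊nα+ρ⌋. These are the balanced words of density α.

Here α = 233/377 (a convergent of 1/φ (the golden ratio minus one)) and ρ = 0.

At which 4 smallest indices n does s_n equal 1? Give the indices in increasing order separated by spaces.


n=0: ⌊233/377⌋−⌊0/377⌋ = 0−0 = 0
n=1: ⌊466/377⌋−⌊233/377⌋ = 1−0 = 1  ← one
n=2: ⌊699/377⌋−⌊466/377⌋ = 1−1 = 0
n=3: ⌊932/377⌋−⌊699/377⌋ = 2−1 = 1  ← one
n=4: ⌊1165/377⌋−⌊932/377⌋ = 3−2 = 1  ← one
n=5: ⌊1398/377⌋−⌊1165/377⌋ = 3−3 = 0
n=6: ⌊1631/377⌋−⌊1398/377⌋ = 4−3 = 1  ← one
positions of the first 4 ones: 1 3 4 6

1 3 4 6


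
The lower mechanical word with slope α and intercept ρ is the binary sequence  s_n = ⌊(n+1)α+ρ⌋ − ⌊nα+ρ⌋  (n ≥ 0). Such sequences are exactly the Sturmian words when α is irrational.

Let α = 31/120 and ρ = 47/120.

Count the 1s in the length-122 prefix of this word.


31

#1s = Σ_{n=0}^{121} s_n = Σ_{n=0}^{121} (⌊(n+1)α+ρ⌋ − ⌊nα+ρ⌋)
the sum telescopes: every ⌊nα+ρ⌋ with 0 < n < 122 appears once with + and once with −, leaving ⌊122α+ρ⌋ − ⌊0·α+ρ⌋
122α + ρ = (122·31 + 47) / 120 = 3829/120
ρ = 47/120
⌊3829/120⌋ = 31,  ⌊47/120⌋ = 0
#1s = 31 − 0 = 31


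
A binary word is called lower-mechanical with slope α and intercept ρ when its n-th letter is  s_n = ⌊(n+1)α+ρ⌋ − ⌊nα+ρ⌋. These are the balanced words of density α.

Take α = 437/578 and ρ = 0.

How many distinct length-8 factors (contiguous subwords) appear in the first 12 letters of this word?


4

t_n = ⌊(n·437)/578⌋ for n = 0 … 12:
  n=0…9: ⌊0/578⌋=0 ⌊437/578⌋=0 ⌊874/578⌋=1 ⌊1311/578⌋=2 ⌊1748/578⌋=3 ⌊2185/578⌋=3 ⌊2622/578⌋=4 ⌊3059/578⌋=5 ⌊3496/578⌋=6 ⌊3933/578⌋=6
  n=10…12: ⌊4370/578⌋=7 ⌊4807/578⌋=8 ⌊5244/578⌋=9
s_n = t_(n+1) − t_n for n = 0 … 11 gives
prefix = 011101110111
slide a length-8 window over [0..7] … [4..11] (5 windows); first occurrence of each distinct factor:
  [  0..  7] 01110111
  [  1..  8] 11101110
  [  2..  9] 11011101
  [  3.. 10] 10111011
  (the other 1 window repeats one of these)
distinct factors: {01110111, 10111011, 11011101, 11101110}
count = 4  (Sturmian bound for length 8 is 9)


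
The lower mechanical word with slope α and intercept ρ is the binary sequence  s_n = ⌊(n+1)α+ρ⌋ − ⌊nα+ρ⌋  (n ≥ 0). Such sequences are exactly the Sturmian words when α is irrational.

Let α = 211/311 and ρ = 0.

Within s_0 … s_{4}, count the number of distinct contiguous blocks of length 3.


t_n = ⌊(n·211)/311⌋ for n = 0 … 5:
  n=0…5: ⌊0/311⌋=0 ⌊211/311⌋=0 ⌊422/311⌋=1 ⌊633/311⌋=2 ⌊844/311⌋=2 ⌊1055/311⌋=3
s_n = t_(n+1) − t_n for n = 0 … 4 gives
prefix = 01101
slide a length-3 window over [0..2] … [2..4] (3 windows); first occurrence of each distinct factor:
  [  0..  2] 011
  [  1..  3] 110
  [  2..  4] 101
distinct factors: {011, 101, 110}
count = 3  (Sturmian bound for length 3 is 4)

3


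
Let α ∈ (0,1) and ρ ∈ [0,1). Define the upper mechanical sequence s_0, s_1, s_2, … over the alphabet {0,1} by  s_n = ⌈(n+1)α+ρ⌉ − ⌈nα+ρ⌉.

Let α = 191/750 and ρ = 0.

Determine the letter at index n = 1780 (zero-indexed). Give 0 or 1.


0

(n+1)α + ρ = (1781·191) / 750 = 340171/750
nα + ρ     = (1780·191) / 750 = 339980/750
⌈340171/750⌉ = 454,  ⌈339980/750⌉ = 454
s_{1780} = 454 − 454 = 0


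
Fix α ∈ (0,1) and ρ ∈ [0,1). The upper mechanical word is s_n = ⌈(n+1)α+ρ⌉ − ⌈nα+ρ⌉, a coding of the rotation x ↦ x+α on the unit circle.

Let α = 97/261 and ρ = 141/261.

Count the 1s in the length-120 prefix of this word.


45

#1s = Σ_{n=0}^{119} s_n = Σ_{n=0}^{119} (⌈(n+1)α+ρ⌉ − ⌈nα+ρ⌉)
the sum telescopes: every ⌈nα+ρ⌉ with 0 < n < 120 appears once with + and once with −, leaving ⌈120α+ρ⌉ − ⌈0·α+ρ⌉
120α + ρ = (120·97 + 141) / 261 = 11781/261
ρ = 141/261
⌈11781/261⌉ = 46,  ⌈141/261⌉ = 1
#1s = 46 − 1 = 45


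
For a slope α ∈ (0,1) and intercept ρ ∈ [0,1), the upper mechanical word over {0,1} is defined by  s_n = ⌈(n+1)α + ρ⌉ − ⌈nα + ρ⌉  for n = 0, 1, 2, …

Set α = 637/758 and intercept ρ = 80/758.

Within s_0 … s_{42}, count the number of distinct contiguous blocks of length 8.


9

t_n = ⌈(n·637+80)/758⌉ for n = 0 … 43:
  n=0…9: ⌈80/758⌉=1 ⌈717/758⌉=1 ⌈1354/758⌉=2 ⌈1991/758⌉=3 ⌈2628/758⌉=4 ⌈3265/758⌉=5 ⌈3902/758⌉=6 ⌈4539/758⌉=6 ⌈5176/758⌉=7 ⌈5813/758⌉=8
  n=10…19: ⌈6450/758⌉=9 ⌈7087/758⌉=10 ⌈7724/758⌉=11 ⌈8361/758⌉=12 ⌈8998/758⌉=12 ⌈9635/758⌉=13 ⌈10272/758⌉=14 ⌈10909/758⌉=15 ⌈11546/758⌉=16 ⌈12183/758⌉=17
  n=20…29: ⌈12820/758⌉=17 ⌈13457/758⌉=18 ⌈14094/758⌉=19 ⌈14731/758⌉=20 ⌈15368/758⌉=21 ⌈16005/758⌉=22 ⌈16642/758⌉=22 ⌈17279/758⌉=23 ⌈17916/758⌉=24 ⌈18553/758⌉=25
  n=30…39: ⌈19190/758⌉=26 ⌈19827/758⌉=27 ⌈20464/758⌉=27 ⌈21101/758⌉=28 ⌈21738/758⌉=29 ⌈22375/758⌉=30 ⌈23012/758⌉=31 ⌈23649/758⌉=32 ⌈24286/758⌉=33 ⌈24923/758⌉=33
  n=40…43: ⌈25560/758⌉=34 ⌈26197/758⌉=35 ⌈26834/758⌉=36 ⌈27471/758⌉=37
s_n = t_(n+1) − t_n for n = 0 … 42 gives
prefix = 0111110111111011111011111011111011111101111
slide a length-8 window over [0..7] … [35..42] (36 windows); first occurrence of each distinct factor:
  [  0..  7] 01111101
  [  1..  8] 11111011
  [  2..  9] 11110111
  [  3.. 10] 11101111
  [  4.. 11] 11011111
  [  5.. 12] 10111111
  [  6.. 13] 01111110
  [  7.. 14] 11111101
  [ 12.. 19] 10111110
  (the other 27 windows repeat one of these)
distinct factors: {01111101, 01111110, 10111110, 10111111, 11011111, 11101111, 11110111, 11111011, 11111101}
count = 9  (Sturmian bound for length 8 is 9)


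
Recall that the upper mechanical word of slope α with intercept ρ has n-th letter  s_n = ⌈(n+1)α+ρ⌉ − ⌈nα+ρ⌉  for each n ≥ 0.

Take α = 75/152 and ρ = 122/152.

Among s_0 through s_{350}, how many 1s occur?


#1s = Σ_{n=0}^{350} s_n = Σ_{n=0}^{350} (⌈(n+1)α+ρ⌉ − ⌈nα+ρ⌉)
the sum telescopes: every ⌈nα+ρ⌉ with 0 < n < 351 appears once with + and once with −, leaving ⌈351α+ρ⌉ − ⌈0·α+ρ⌉
351α + ρ = (351·75 + 122) / 152 = 26447/152
ρ = 122/152
⌈26447/152⌉ = 174,  ⌈122/152⌉ = 1
#1s = 174 − 1 = 173

173


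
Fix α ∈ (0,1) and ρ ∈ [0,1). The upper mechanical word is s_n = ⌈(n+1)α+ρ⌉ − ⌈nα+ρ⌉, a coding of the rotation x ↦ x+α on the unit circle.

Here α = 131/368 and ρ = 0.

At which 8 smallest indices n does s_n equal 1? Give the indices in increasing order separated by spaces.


0 2 5 8 11 14 16 19

n=0: ⌈131/368⌉−⌈0/368⌉ = 1−0 = 1  ← one
n=1: ⌈262/368⌉−⌈131/368⌉ = 1−1 = 0
n=2: ⌈393/368⌉−⌈262/368⌉ = 2−1 = 1  ← one
n=3: ⌈524/368⌉−⌈393/368⌉ = 2−2 = 0
n=4: ⌈655/368⌉−⌈524/368⌉ = 2−2 = 0
n=5: ⌈786/368⌉−⌈655/368⌉ = 3−2 = 1  ← one
n=6: ⌈917/368⌉−⌈786/368⌉ = 3−3 = 0
n=7: ⌈1048/368⌉−⌈917/368⌉ = 3−3 = 0
n=8: ⌈1179/368⌉−⌈1048/368⌉ = 4−3 = 1  ← one
n=9: ⌈1310/368⌉−⌈1179/368⌉ = 4−4 = 0
n=10: ⌈1441/368⌉−⌈1310/368⌉ = 4−4 = 0
n=11: ⌈1572/368⌉−⌈1441/368⌉ = 5−4 = 1  ← one
n=12: ⌈1703/368⌉−⌈1572/368⌉ = 5−5 = 0
n=13: ⌈1834/368⌉−⌈1703/368⌉ = 5−5 = 0
n=14: ⌈1965/368⌉−⌈1834/368⌉ = 6−5 = 1  ← one
n=15: ⌈2096/368⌉−⌈1965/368⌉ = 6−6 = 0
n=16: ⌈2227/368⌉−⌈2096/368⌉ = 7−6 = 1  ← one
n=17: ⌈2358/368⌉−⌈2227/368⌉ = 7−7 = 0
n=18: ⌈2489/368⌉−⌈2358/368⌉ = 7−7 = 0
n=19: ⌈2620/368⌉−⌈2489/368⌉ = 8−7 = 1  ← one
positions of the first 8 ones: 0 2 5 8 11 14 16 19


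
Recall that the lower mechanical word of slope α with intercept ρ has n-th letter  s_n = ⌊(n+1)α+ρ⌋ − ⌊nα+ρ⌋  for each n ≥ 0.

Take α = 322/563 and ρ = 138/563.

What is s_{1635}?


(n+1)α + ρ = (1636·322 + 138) / 563 = 526930/563
nα + ρ     = (1635·322 + 138) / 563 = 526608/563
⌊526930/563⌋ = 935,  ⌊526608/563⌋ = 935
s_{1635} = 935 − 935 = 0

0


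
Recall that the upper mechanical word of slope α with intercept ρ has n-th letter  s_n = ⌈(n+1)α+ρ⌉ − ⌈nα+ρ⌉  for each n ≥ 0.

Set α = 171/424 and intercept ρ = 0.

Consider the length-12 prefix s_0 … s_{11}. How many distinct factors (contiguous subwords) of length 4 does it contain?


t_n = ⌈(n·171)/424⌉ for n = 0 … 12:
  n=0…9: ⌈0/424⌉=0 ⌈171/424⌉=1 ⌈342/424⌉=1 ⌈513/424⌉=2 ⌈684/424⌉=2 ⌈855/424⌉=3 ⌈1026/424⌉=3 ⌈1197/424⌉=3 ⌈1368/424⌉=4 ⌈1539/424⌉=4
  n=10…12: ⌈1710/424⌉=5 ⌈1881/424⌉=5 ⌈2052/424⌉=5
s_n = t_(n+1) − t_n for n = 0 … 11 gives
prefix = 101010010100
slide a length-4 window over [0..3] … [8..11] (9 windows); first occurrence of each distinct factor:
  [  0..  3] 1010
  [  1..  4] 0101
  [  3..  6] 0100
  [  4..  7] 1001
  [  5..  8] 0010
  (the other 4 windows repeat one of these)
distinct factors: {0010, 0100, 0101, 1001, 1010}
count = 5  (Sturmian bound for length 4 is 5)

5


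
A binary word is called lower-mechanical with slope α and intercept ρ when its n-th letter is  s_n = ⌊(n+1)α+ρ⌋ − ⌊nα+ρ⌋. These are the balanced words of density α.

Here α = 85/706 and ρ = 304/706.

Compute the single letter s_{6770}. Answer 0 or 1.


0

(n+1)α + ρ = (6771·85 + 304) / 706 = 575839/706
nα + ρ     = (6770·85 + 304) / 706 = 575754/706
⌊575839/706⌋ = 815,  ⌊575754/706⌋ = 815
s_{6770} = 815 − 815 = 0


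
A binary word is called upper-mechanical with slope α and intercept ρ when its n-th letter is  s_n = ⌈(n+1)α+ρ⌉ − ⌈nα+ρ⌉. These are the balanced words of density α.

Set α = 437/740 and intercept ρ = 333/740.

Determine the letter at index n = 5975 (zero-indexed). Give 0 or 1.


1

(n+1)α + ρ = (5976·437 + 333) / 740 = 2611845/740
nα + ρ     = (5975·437 + 333) / 740 = 2611408/740
⌈2611845/740⌉ = 3530,  ⌈2611408/740⌉ = 3529
s_{5975} = 3530 − 3529 = 1


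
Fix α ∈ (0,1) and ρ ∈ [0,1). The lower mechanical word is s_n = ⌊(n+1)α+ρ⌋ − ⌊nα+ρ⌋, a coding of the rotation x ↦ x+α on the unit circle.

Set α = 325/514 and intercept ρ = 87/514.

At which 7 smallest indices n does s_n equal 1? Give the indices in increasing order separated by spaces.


n=0: ⌊412/514⌋−⌊87/514⌋ = 0−0 = 0
n=1: ⌊737/514⌋−⌊412/514⌋ = 1−0 = 1  ← one
n=2: ⌊1062/514⌋−⌊737/514⌋ = 2−1 = 1  ← one
n=3: ⌊1387/514⌋−⌊1062/514⌋ = 2−2 = 0
n=4: ⌊1712/514⌋−⌊1387/514⌋ = 3−2 = 1  ← one
n=5: ⌊2037/514⌋−⌊1712/514⌋ = 3−3 = 0
n=6: ⌊2362/514⌋−⌊2037/514⌋ = 4−3 = 1  ← one
n=7: ⌊2687/514⌋−⌊2362/514⌋ = 5−4 = 1  ← one
n=8: ⌊3012/514⌋−⌊2687/514⌋ = 5−5 = 0
n=9: ⌊3337/514⌋−⌊3012/514⌋ = 6−5 = 1  ← one
n=10: ⌊3662/514⌋−⌊3337/514⌋ = 7−6 = 1  ← one
positions of the first 7 ones: 1 2 4 6 7 9 10

1 2 4 6 7 9 10


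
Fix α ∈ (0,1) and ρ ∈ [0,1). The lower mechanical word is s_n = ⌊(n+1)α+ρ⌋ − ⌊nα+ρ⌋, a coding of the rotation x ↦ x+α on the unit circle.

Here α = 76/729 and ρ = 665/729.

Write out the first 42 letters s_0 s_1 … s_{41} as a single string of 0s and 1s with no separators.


100000000010000000001000000001000000000100

n=0: ⌊(1·76+665)/729⌋ − ⌊(0·76+665)/729⌋ = ⌊741/729⌋ − ⌊665/729⌋ = 1 − 0 = 1
n=1: ⌊(2·76+665)/729⌋ − ⌊(1·76+665)/729⌋ = ⌊817/729⌋ − ⌊741/729⌋ = 1 − 1 = 0
n=2: ⌊(3·76+665)/729⌋ − ⌊(2·76+665)/729⌋ = ⌊893/729⌋ − ⌊817/729⌋ = 1 − 1 = 0
n=3: ⌊(4·76+665)/729⌋ − ⌊(3·76+665)/729⌋ = ⌊969/729⌋ − ⌊893/729⌋ = 1 − 1 = 0
n=4: ⌊(5·76+665)/729⌋ − ⌊(4·76+665)/729⌋ = ⌊1045/729⌋ − ⌊969/729⌋ = 1 − 1 = 0
n=5: ⌊(6·76+665)/729⌋ − ⌊(5·76+665)/729⌋ = ⌊1121/729⌋ − ⌊1045/729⌋ = 1 − 1 = 0
n=6: ⌊(7·76+665)/729⌋ − ⌊(6·76+665)/729⌋ = ⌊1197/729⌋ − ⌊1121/729⌋ = 1 − 1 = 0
n=7: ⌊(8·76+665)/729⌋ − ⌊(7·76+665)/729⌋ = ⌊1273/729⌋ − ⌊1197/729⌋ = 1 − 1 = 0
n=8: ⌊(9·76+665)/729⌋ − ⌊(8·76+665)/729⌋ = ⌊1349/729⌋ − ⌊1273/729⌋ = 1 − 1 = 0
n=9: ⌊(10·76+665)/729⌋ − ⌊(9·76+665)/729⌋ = ⌊1425/729⌋ − ⌊1349/729⌋ = 1 − 1 = 0
n=10: ⌊(11·76+665)/729⌋ − ⌊(10·76+665)/729⌋ = ⌊1501/729⌋ − ⌊1425/729⌋ = 2 − 1 = 1
n=11: ⌊(12·76+665)/729⌋ − ⌊(11·76+665)/729⌋ = ⌊1577/729⌋ − ⌊1501/729⌋ = 2 − 2 = 0
n=12: ⌊(13·76+665)/729⌋ − ⌊(12·76+665)/729⌋ = ⌊1653/729⌋ − ⌊1577/729⌋ = 2 − 2 = 0
n=13: ⌊(14·76+665)/729⌋ − ⌊(13·76+665)/729⌋ = ⌊1729/729⌋ − ⌊1653/729⌋ = 2 − 2 = 0
n=14: ⌊(15·76+665)/729⌋ − ⌊(14·76+665)/729⌋ = ⌊1805/729⌋ − ⌊1729/729⌋ = 2 − 2 = 0
n=15: ⌊(16·76+665)/729⌋ − ⌊(15·76+665)/729⌋ = ⌊1881/729⌋ − ⌊1805/729⌋ = 2 − 2 = 0
n=16: ⌊(17·76+665)/729⌋ − ⌊(16·76+665)/729⌋ = ⌊1957/729⌋ − ⌊1881/729⌋ = 2 − 2 = 0
n=17: ⌊(18·76+665)/729⌋ − ⌊(17·76+665)/729⌋ = ⌊2033/729⌋ − ⌊1957/729⌋ = 2 − 2 = 0
n=18: ⌊(19·76+665)/729⌋ − ⌊(18·76+665)/729⌋ = ⌊2109/729⌋ − ⌊2033/729⌋ = 2 − 2 = 0
n=19: ⌊(20·76+665)/729⌋ − ⌊(19·76+665)/729⌋ = ⌊2185/729⌋ − ⌊2109/729⌋ = 2 − 2 = 0
n=20: ⌊(21·76+665)/729⌋ − ⌊(20·76+665)/729⌋ = ⌊2261/729⌋ − ⌊2185/729⌋ = 3 − 2 = 1
n=21: ⌊(22·76+665)/729⌋ − ⌊(21·76+665)/729⌋ = ⌊2337/729⌋ − ⌊2261/729⌋ = 3 − 3 = 0
n=22: ⌊(23·76+665)/729⌋ − ⌊(22·76+665)/729⌋ = ⌊2413/729⌋ − ⌊2337/729⌋ = 3 − 3 = 0
n=23: ⌊(24·76+665)/729⌋ − ⌊(23·76+665)/729⌋ = ⌊2489/729⌋ − ⌊2413/729⌋ = 3 − 3 = 0
n=24: ⌊(25·76+665)/729⌋ − ⌊(24·76+665)/729⌋ = ⌊2565/729⌋ − ⌊2489/729⌋ = 3 − 3 = 0
n=25: ⌊(26·76+665)/729⌋ − ⌊(25·76+665)/729⌋ = ⌊2641/729⌋ − ⌊2565/729⌋ = 3 − 3 = 0
n=26: ⌊(27·76+665)/729⌋ − ⌊(26·76+665)/729⌋ = ⌊2717/729⌋ − ⌊2641/729⌋ = 3 − 3 = 0
n=27: ⌊(28·76+665)/729⌋ − ⌊(27·76+665)/729⌋ = ⌊2793/729⌋ − ⌊2717/729⌋ = 3 − 3 = 0
n=28: ⌊(29·76+665)/729⌋ − ⌊(28·76+665)/729⌋ = ⌊2869/729⌋ − ⌊2793/729⌋ = 3 − 3 = 0
n=29: ⌊(30·76+665)/729⌋ − ⌊(29·76+665)/729⌋ = ⌊2945/729⌋ − ⌊2869/729⌋ = 4 − 3 = 1
n=30: ⌊(31·76+665)/729⌋ − ⌊(30·76+665)/729⌋ = ⌊3021/729⌋ − ⌊2945/729⌋ = 4 − 4 = 0
n=31: ⌊(32·76+665)/729⌋ − ⌊(31·76+665)/729⌋ = ⌊3097/729⌋ − ⌊3021/729⌋ = 4 − 4 = 0
n=32: ⌊(33·76+665)/729⌋ − ⌊(32·76+665)/729⌋ = ⌊3173/729⌋ − ⌊3097/729⌋ = 4 − 4 = 0
n=33: ⌊(34·76+665)/729⌋ − ⌊(33·76+665)/729⌋ = ⌊3249/729⌋ − ⌊3173/729⌋ = 4 − 4 = 0
n=34: ⌊(35·76+665)/729⌋ − ⌊(34·76+665)/729⌋ = ⌊3325/729⌋ − ⌊3249/729⌋ = 4 − 4 = 0
n=35: ⌊(36·76+665)/729⌋ − ⌊(35·76+665)/729⌋ = ⌊3401/729⌋ − ⌊3325/729⌋ = 4 − 4 = 0
n=36: ⌊(37·76+665)/729⌋ − ⌊(36·76+665)/729⌋ = ⌊3477/729⌋ − ⌊3401/729⌋ = 4 − 4 = 0
n=37: ⌊(38·76+665)/729⌋ − ⌊(37·76+665)/729⌋ = ⌊3553/729⌋ − ⌊3477/729⌋ = 4 − 4 = 0
n=38: ⌊(39·76+665)/729⌋ − ⌊(38·76+665)/729⌋ = ⌊3629/729⌋ − ⌊3553/729⌋ = 4 − 4 = 0
n=39: ⌊(40·76+665)/729⌋ − ⌊(39·76+665)/729⌋ = ⌊3705/729⌋ − ⌊3629/729⌋ = 5 − 4 = 1
n=40: ⌊(41·76+665)/729⌋ − ⌊(40·76+665)/729⌋ = ⌊3781/729⌋ − ⌊3705/729⌋ = 5 − 5 = 0
n=41: ⌊(42·76+665)/729⌋ − ⌊(41·76+665)/729⌋ = ⌊3857/729⌋ − ⌊3781/729⌋ = 5 − 5 = 0


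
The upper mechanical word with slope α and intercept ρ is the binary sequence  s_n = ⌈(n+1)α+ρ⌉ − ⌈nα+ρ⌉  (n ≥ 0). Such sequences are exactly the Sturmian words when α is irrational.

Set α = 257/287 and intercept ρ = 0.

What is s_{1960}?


1

(n+1)α + ρ = (1961·257) / 287 = 503977/287
nα + ρ     = (1960·257) / 287 = 503720/287
⌈503977/287⌉ = 1757,  ⌈503720/287⌉ = 1756
s_{1960} = 1757 − 1756 = 1


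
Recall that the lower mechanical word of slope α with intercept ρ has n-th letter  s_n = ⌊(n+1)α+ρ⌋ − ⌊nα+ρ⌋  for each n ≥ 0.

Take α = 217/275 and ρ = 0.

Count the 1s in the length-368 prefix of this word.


290

#1s = Σ_{n=0}^{367} s_n = Σ_{n=0}^{367} (⌊(n+1)α+ρ⌋ − ⌊nα+ρ⌋)
the sum telescopes: every ⌊nα+ρ⌋ with 0 < n < 368 appears once with + and once with −, leaving ⌊368α+ρ⌋ − ⌊0·α+ρ⌋
368α + ρ = (368·217) / 275 = 79856/275
ρ = 0/275
⌊79856/275⌋ = 290,  ⌊0/275⌋ = 0
#1s = 290 − 0 = 290


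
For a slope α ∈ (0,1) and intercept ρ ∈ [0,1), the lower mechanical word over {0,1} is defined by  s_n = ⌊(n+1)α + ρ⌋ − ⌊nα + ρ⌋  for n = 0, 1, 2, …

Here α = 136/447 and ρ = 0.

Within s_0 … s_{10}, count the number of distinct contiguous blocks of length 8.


t_n = ⌊(n·136)/447⌋ for n = 0 … 11:
  n=0…9: ⌊0/447⌋=0 ⌊136/447⌋=0 ⌊272/447⌋=0 ⌊408/447⌋=0 ⌊544/447⌋=1 ⌊680/447⌋=1 ⌊816/447⌋=1 ⌊952/447⌋=2 ⌊1088/447⌋=2 ⌊1224/447⌋=2
  n=10…11: ⌊1360/447⌋=3 ⌊1496/447⌋=3
s_n = t_(n+1) − t_n for n = 0 … 10 gives
prefix = 00010010010
slide a length-8 window over [0..7] … [3..10] (4 windows); first occurrence of each distinct factor:
  [  0..  7] 00010010
  [  1..  8] 00100100
  [  2..  9] 01001001
  [  3.. 10] 10010010
distinct factors: {00010010, 00100100, 01001001, 10010010}
count = 4  (Sturmian bound for length 8 is 9)

4


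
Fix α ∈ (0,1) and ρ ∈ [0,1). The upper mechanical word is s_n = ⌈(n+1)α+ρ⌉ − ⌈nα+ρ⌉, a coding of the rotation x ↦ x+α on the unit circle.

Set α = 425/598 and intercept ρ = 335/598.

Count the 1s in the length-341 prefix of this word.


#1s = Σ_{n=0}^{340} s_n = Σ_{n=0}^{340} (⌈(n+1)α+ρ⌉ − ⌈nα+ρ⌉)
the sum telescopes: every ⌈nα+ρ⌉ with 0 < n < 341 appears once with + and once with −, leaving ⌈341α+ρ⌉ − ⌈0·α+ρ⌉
341α + ρ = (341·425 + 335) / 598 = 145260/598
ρ = 335/598
⌈145260/598⌉ = 243,  ⌈335/598⌉ = 1
#1s = 243 − 1 = 242

242


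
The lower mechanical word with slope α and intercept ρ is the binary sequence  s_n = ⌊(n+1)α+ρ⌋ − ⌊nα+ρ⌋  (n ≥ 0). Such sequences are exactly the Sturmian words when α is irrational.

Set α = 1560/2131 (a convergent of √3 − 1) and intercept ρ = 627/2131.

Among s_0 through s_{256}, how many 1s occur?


188

#1s = Σ_{n=0}^{256} s_n = Σ_{n=0}^{256} (⌊(n+1)α+ρ⌋ − ⌊nα+ρ⌋)
the sum telescopes: every ⌊nα+ρ⌋ with 0 < n < 257 appears once with + and once with −, leaving ⌊257α+ρ⌋ − ⌊0·α+ρ⌋
257α + ρ = (257·1560 + 627) / 2131 = 401547/2131
ρ = 627/2131
⌊401547/2131⌋ = 188,  ⌊627/2131⌋ = 0
#1s = 188 − 0 = 188


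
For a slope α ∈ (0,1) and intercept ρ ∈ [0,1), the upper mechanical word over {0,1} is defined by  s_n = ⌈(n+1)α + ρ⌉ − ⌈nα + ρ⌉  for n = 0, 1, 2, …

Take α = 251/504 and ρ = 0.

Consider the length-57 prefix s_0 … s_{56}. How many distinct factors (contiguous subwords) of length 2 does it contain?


2

t_n = ⌈(n·251)/504⌉ for n = 0 … 57:
  n=0…9: ⌈0/504⌉=0 ⌈251/504⌉=1 ⌈502/504⌉=1 ⌈753/504⌉=2 ⌈1004/504⌉=2 ⌈1255/504⌉=3 ⌈1506/504⌉=3 ⌈1757/504⌉=4 ⌈2008/504⌉=4 ⌈2259/504⌉=5
  n=10…19: ⌈2510/504⌉=5 ⌈2761/504⌉=6 ⌈3012/504⌉=6 ⌈3263/504⌉=7 ⌈3514/504⌉=7 ⌈3765/504⌉=8 ⌈4016/504⌉=8 ⌈4267/504⌉=9 ⌈4518/504⌉=9 ⌈4769/504⌉=10
  n=20…29: ⌈5020/504⌉=10 ⌈5271/504⌉=11 ⌈5522/504⌉=11 ⌈5773/504⌉=12 ⌈6024/504⌉=12 ⌈6275/504⌉=13 ⌈6526/504⌉=13 ⌈6777/504⌉=14 ⌈7028/504⌉=14 ⌈7279/504⌉=15
  n=30…39: ⌈7530/504⌉=15 ⌈7781/504⌉=16 ⌈8032/504⌉=16 ⌈8283/504⌉=17 ⌈8534/504⌉=17 ⌈8785/504⌉=18 ⌈9036/504⌉=18 ⌈9287/504⌉=19 ⌈9538/504⌉=19 ⌈9789/504⌉=20
  n=40…49: ⌈10040/504⌉=20 ⌈10291/504⌉=21 ⌈10542/504⌉=21 ⌈10793/504⌉=22 ⌈11044/504⌉=22 ⌈11295/504⌉=23 ⌈11546/504⌉=23 ⌈11797/504⌉=24 ⌈12048/504⌉=24 ⌈12299/504⌉=25
  n=50…57: ⌈12550/504⌉=25 ⌈12801/504⌉=26 ⌈13052/504⌉=26 ⌈13303/504⌉=27 ⌈13554/504⌉=27 ⌈13805/504⌉=28 ⌈14056/504⌉=28 ⌈14307/504⌉=29
s_n = t_(n+1) − t_n for n = 0 … 56 gives
prefix = 101010101010101010101010101010101010101010101010101010101
slide a length-2 window over [0..1] … [55..56] (56 windows); first occurrence of each distinct factor:
  [  0..  1] 10
  [  1..  2] 01
  (the other 54 windows repeat one of these)
distinct factors: {01, 10}
count = 2  (Sturmian bound for length 2 is 3)


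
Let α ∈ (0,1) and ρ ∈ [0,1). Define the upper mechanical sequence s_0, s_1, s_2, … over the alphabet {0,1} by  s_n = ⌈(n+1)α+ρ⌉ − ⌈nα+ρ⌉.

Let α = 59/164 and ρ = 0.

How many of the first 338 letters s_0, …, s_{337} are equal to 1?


#1s = Σ_{n=0}^{337} s_n = Σ_{n=0}^{337} (⌈(n+1)α+ρ⌉ − ⌈nα+ρ⌉)
the sum telescopes: every ⌈nα+ρ⌉ with 0 < n < 338 appears once with + and once with −, leaving ⌈338α+ρ⌉ − ⌈0·α+ρ⌉
338α + ρ = (338·59) / 164 = 19942/164
ρ = 0/164
⌈19942/164⌉ = 122,  ⌈0/164⌉ = 0
#1s = 122 − 0 = 122

122


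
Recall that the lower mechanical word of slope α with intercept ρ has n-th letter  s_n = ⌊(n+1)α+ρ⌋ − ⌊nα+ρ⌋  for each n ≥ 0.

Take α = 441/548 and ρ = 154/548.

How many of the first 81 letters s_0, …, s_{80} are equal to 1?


65

#1s = Σ_{n=0}^{80} s_n = Σ_{n=0}^{80} (⌊(n+1)α+ρ⌋ − ⌊nα+ρ⌋)
the sum telescopes: every ⌊nα+ρ⌋ with 0 < n < 81 appears once with + and once with −, leaving ⌊81α+ρ⌋ − ⌊0·α+ρ⌋
81α + ρ = (81·441 + 154) / 548 = 35875/548
ρ = 154/548
⌊35875/548⌋ = 65,  ⌊154/548⌋ = 0
#1s = 65 − 0 = 65
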